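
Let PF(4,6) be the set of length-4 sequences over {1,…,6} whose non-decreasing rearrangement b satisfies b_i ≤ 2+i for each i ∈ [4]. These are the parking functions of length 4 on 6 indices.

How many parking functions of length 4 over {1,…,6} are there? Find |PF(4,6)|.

1029

|PF| = (7−4)·7^(4−1) = 3×343 = 1029 (Pollak)
E.g. (3,4,5,6) → sorted (3,4,5,6): b_i ≤ 2+i ∀i, a PF.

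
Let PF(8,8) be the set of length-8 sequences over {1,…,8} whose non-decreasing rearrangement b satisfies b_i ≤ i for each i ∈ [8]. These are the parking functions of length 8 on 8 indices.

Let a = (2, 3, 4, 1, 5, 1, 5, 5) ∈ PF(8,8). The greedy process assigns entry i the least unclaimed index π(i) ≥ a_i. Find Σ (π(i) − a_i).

Σπ(i) = 1+…+8 = 36; Σa = 2+3+4+1+5+1+5+5 = 26; disp = 36−26 = 10.

10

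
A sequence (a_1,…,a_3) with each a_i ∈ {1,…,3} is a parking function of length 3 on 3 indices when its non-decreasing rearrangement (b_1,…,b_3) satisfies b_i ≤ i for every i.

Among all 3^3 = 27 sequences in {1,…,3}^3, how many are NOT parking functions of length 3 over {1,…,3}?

11

|PF(3,3)| = (3+1−3)·(3+1)^{3−1} = 1·16 = 16 [KW]
E.g. (2,2,2) → sorted (2,2,2): b_1=2>1, not a PF.
3^3 − 16 = 27 − 16 = 11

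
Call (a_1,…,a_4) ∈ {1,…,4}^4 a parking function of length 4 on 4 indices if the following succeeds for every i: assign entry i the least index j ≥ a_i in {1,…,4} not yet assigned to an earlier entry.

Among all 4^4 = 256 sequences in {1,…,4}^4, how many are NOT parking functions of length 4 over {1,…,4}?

131

|PF| = (4+1−4)·(4+1)^{4−1} = 1 · 125 = 125 (Konheim–Weiss)
Check (4,2,4,4) → sorted (2,4,4,4): b_1=2>1, not a PF.
So 256 − 125 = 131 fail.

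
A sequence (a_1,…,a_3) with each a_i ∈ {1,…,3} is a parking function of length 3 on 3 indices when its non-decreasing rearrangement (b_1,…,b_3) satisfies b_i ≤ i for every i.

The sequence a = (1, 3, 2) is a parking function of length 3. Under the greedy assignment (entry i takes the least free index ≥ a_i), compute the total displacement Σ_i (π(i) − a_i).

0

Σπ = 3·4/2 = 6 (π permutes [3]); Σa = 1+3+2 = 6; disp = 6−6 = 0.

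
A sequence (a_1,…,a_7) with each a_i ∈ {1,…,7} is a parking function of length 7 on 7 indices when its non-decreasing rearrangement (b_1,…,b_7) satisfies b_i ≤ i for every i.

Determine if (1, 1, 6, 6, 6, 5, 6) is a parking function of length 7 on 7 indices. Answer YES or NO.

Sorted: b = (1, 1, 5, 6, 6, 6, 6).
  b_1=1 ≤ 1
  b_2=1 ≤ 2
  b_3=5 > 3
  fails at i=3 ⇒ NO

NO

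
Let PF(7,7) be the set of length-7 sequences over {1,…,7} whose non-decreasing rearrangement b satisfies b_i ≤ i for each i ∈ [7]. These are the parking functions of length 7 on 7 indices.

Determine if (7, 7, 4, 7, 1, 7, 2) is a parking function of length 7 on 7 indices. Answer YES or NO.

Rearranged: b = (1, 2, 4, 7, 7, 7, 7).
  b_1=1 ≤ 1
  b_2=2 ≤ 2
  b_3=4 > 3
  fails at i=3 ⇒ NO

NO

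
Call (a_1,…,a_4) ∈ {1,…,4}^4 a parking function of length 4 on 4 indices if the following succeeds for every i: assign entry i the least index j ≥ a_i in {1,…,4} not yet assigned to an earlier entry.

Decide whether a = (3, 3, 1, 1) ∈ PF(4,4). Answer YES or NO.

Order a: b = (1, 1, 3, 3).
  b_1=1 ≤ 1
  b_2=1 ≤ 2
  b_3=3 ≤ 3
  b_4=3 ≤ 4
All bounds hold ⇒ YES

YES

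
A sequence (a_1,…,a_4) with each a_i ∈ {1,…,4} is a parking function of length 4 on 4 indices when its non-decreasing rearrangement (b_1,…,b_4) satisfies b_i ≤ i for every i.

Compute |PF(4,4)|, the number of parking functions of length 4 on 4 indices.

125

Count = (4+1−4)·(4+1)^{4−1} = 1·125 = 125 [KW]
One tuple (2,4,3,1) → sorted (1,2,3,4): b_i ≤ i ∀i, a PF.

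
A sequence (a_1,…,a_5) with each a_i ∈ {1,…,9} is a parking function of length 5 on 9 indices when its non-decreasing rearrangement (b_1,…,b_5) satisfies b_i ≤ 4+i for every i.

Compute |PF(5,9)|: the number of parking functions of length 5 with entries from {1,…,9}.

#PF = (9−5+1)·(9+1)^(5−1) = 5·10000 = 50000
E.g. (7,2,1,8,1) → sorted (1,1,2,7,8): b_i ≤ 4+i ∀i, a PF.

50000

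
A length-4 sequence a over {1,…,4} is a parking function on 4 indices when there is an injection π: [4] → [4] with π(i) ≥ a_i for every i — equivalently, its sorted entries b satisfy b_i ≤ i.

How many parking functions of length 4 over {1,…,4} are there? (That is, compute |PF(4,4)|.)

#PF = (4+1−4)·(4+1)^{4−1} = 1·125 = 125 (Konheim–Weiss)
Example (3,2,1,1) → sorted (1,1,2,3): b_i ≤ i ∀i, a PF.

125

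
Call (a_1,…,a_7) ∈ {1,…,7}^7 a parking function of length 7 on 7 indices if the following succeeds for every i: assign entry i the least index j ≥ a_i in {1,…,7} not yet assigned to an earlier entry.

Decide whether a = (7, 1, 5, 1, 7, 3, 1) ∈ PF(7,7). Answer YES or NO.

Sorted: b = (1, 1, 1, 3, 5, 7, 7).
  b_1=1 ≤ 1
  b_2=1 ≤ 2
  b_3=1 ≤ 3
  b_4=3 ≤ 4
  b_5=5 ≤ 5
  b_6=7 > 6
  fails at i=6 ⇒ NO

NO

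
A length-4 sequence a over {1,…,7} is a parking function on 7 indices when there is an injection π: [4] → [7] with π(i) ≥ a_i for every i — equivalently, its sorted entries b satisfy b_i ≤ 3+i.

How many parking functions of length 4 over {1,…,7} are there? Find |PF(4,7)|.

|PF| = (8−4)·8^(4−1) = 4×512 = 2048 [KW]
Example (3,3,1,6) → sorted (1,3,3,6): b_i ≤ 3+i ∀i, a PF.

2048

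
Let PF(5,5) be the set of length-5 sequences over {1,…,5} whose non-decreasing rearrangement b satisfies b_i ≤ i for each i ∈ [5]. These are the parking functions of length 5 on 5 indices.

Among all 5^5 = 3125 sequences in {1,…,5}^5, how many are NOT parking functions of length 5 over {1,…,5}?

Count = (5+1−5)·(5+1)^{5−1} = 1×1296 = 1296 (Pollak)
E.g. (4,5,3,5,5) → sorted (3,4,5,5,5): b_1=3>1, not a PF.
Total 3125; non-PF = 3125−1296 = 1829

1829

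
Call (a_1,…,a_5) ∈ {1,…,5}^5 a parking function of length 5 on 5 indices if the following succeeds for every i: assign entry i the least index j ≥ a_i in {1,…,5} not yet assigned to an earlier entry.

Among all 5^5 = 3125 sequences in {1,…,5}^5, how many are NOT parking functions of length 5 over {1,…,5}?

1829

|PF(5,5)| = (5+1−5)·(5+1)^{5−1} = 1·1296 = 1296 [KW]
E.g. (1,4,5,4,4) → sorted (1,4,4,4,5): b_2=4>2, not a PF.
Total 3125; non-PF = 3125−1296 = 1829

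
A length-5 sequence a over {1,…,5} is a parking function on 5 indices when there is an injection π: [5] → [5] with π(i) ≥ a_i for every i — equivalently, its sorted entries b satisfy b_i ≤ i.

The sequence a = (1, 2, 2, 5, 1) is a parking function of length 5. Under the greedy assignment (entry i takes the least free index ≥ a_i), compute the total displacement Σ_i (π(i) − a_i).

Σπ(i) = 1+…+5 = 15; Σa = 1+2+2+5+1 = 11; disp = 15−11 = 4.

4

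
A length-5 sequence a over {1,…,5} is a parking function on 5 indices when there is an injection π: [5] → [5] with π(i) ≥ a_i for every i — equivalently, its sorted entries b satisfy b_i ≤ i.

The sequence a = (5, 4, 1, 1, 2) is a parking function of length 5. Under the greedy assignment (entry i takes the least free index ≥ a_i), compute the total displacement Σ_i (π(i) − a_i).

2

Σπ = 15 ({1..5} each once); Σa = 5+4+1+1+2 = 13; disp = 15−13 = 2.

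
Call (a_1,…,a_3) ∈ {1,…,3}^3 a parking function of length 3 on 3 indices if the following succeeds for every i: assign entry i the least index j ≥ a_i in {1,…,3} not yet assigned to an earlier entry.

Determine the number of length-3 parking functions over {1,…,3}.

#PF = (3+1−3)·(3+1)^{3−1} = 1 · 16 = 16 [KW]
Example (1,2,3) → sorted (1,2,3): b_i ≤ i ∀i, a PF.

16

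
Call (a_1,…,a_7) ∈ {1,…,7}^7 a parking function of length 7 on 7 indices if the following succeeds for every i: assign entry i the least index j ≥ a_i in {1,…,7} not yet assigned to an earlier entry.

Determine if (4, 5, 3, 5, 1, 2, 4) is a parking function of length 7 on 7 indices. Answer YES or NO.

YES

Rearranged: b = (1, 2, 3, 4, 4, 5, 5).
  b_1=1 ≤ 1
  b_2=2 ≤ 2
  b_3=3 ≤ 3
  b_4=4 ≤ 4
  b_5=4 ≤ 5
  b_6=5 ≤ 6
  b_7=5 ≤ 7
All bounds hold ⇒ YES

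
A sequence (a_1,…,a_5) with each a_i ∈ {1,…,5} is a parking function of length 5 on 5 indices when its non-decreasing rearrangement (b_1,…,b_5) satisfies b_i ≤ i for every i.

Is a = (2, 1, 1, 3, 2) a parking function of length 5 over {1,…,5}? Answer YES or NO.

Rearranged: b = (1, 1, 2, 2, 3).
  b_1=1 ≤ 1
  b_2=1 ≤ 2
  b_3=2 ≤ 3
  b_4=2 ≤ 4
  b_5=3 ≤ 5
All bounds hold ⇒ YES

YES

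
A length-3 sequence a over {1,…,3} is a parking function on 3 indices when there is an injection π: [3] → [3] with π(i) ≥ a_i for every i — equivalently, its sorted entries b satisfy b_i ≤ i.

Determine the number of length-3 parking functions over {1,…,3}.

Count = 1·4^2 = 1·16 = 16 (Konheim–Weiss)
E.g. (3,1,1) → sorted (1,1,3): b_i ≤ i ∀i, a PF.

16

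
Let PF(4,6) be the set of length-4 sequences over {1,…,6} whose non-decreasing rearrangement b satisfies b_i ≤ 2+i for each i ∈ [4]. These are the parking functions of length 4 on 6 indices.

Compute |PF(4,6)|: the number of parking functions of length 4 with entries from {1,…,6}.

|PF(4,6)| = (6+1−4)·(6+1)^{4−1} = 3·343 = 1029 (Pollak)
E.g. (2,4,1,3) → sorted (1,2,3,4): b_i ≤ 2+i ∀i, a PF.

1029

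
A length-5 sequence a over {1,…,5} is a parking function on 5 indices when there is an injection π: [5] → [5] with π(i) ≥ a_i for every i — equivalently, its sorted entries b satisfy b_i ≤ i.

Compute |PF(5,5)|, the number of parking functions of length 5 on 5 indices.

1296

Count = (5+1−5)·(5+1)^{5−1} = 1·1296 = 1296 [KW]
E.g. (1,4,1,3,5) → sorted (1,1,3,4,5): b_i ≤ i ∀i, a PF.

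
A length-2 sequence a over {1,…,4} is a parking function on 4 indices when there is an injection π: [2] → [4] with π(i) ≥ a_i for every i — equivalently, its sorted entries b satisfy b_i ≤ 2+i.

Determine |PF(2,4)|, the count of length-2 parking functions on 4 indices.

15

Count = (4−2+1)·(4+1)^(2−1) = 3×5 = 15 [KW]
Check (4,2) → sorted (2,4): b_i ≤ 2+i ∀i, a PF.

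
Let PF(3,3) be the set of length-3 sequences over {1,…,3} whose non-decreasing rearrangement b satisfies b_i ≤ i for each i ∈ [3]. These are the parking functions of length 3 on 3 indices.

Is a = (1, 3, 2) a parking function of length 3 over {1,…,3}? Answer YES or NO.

Rearranged: b = (1, 2, 3).
  b_1=1 ≤ 1
  b_2=2 ≤ 2
  b_3=3 ≤ 3
All bounds hold ⇒ YES

YES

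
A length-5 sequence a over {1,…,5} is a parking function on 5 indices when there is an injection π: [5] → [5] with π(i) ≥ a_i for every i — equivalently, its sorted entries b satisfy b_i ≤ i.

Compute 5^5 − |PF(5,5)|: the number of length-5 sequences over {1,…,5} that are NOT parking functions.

|PF(5,5)| = (5−5+1)·(5+1)^(5−1) = 1×1296 = 1296 (Pollak)
One tuple (4,5,3,3,5) → sorted (3,3,4,5,5): b_1=3>1, not a PF.
5^5 − 1296 = 3125 − 1296 = 1829

1829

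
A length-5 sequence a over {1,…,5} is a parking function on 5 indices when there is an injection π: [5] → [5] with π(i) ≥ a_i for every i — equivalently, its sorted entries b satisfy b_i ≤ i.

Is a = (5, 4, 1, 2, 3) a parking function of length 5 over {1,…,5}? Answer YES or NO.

Order a: b = (1, 2, 3, 4, 5).
  b_1=1 ≤ 1
  b_2=2 ≤ 2
  b_3=3 ≤ 3
  b_4=4 ≤ 4
  b_5=5 ≤ 5
All bounds hold ⇒ YES

YES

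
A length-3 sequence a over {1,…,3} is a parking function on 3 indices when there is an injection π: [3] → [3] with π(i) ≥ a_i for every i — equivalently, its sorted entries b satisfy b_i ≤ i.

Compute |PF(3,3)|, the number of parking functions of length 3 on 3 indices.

16

#PF = (3−3+1)·(3+1)^(3−1) = 1×16 = 16 (Pollak)
One tuple (3,1,1) → sorted (1,1,3): b_i ≤ i ∀i, a PF.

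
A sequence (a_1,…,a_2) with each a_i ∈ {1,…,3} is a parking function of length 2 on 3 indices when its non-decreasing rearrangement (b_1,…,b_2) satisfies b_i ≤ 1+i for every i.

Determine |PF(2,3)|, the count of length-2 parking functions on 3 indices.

|PF(2,3)| = 2·4^1 = 2×4 = 8 [KW]
One tuple (2,2) → sorted (2,2): b_i ≤ 1+i ∀i, a PF.

8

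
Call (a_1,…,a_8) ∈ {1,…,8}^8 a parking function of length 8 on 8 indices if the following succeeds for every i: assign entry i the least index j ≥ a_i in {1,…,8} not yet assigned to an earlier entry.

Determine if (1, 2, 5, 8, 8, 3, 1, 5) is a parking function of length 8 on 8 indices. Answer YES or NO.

Rearranged: b = (1, 1, 2, 3, 5, 5, 8, 8).
  b_1=1 ≤ 1
  b_2=1 ≤ 2
  b_3=2 ≤ 3
  b_4=3 ≤ 4
  b_5=5 ≤ 5
  b_6=5 ≤ 6
  b_7=8 > 7
  fails at i=7 ⇒ NO

NO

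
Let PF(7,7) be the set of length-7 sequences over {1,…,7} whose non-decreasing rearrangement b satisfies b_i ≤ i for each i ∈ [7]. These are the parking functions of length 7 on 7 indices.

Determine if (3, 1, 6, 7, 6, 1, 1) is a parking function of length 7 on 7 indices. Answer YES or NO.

NO

Rearranged: b = (1, 1, 1, 3, 6, 6, 7).
  b_1=1 ≤ 1
  b_2=1 ≤ 2
  b_3=1 ≤ 3
  b_4=3 ≤ 4
  b_5=6 > 5
  fails at i=5 ⇒ NO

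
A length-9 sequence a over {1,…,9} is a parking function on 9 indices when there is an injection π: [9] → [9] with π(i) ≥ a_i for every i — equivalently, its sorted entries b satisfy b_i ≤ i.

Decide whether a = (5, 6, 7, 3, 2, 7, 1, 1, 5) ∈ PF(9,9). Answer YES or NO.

YES

Rearranged: b = (1, 1, 2, 3, 5, 5, 6, 7, 7).
  b_1=1 ≤ 1
  b_2=1 ≤ 2
  b_3=2 ≤ 3
  b_4=3 ≤ 4
  b_5=5 ≤ 5
  b_6=5 ≤ 6
  b_7=6 ≤ 7
  b_8=7 ≤ 8
  b_9=7 ≤ 9
All bounds hold ⇒ YES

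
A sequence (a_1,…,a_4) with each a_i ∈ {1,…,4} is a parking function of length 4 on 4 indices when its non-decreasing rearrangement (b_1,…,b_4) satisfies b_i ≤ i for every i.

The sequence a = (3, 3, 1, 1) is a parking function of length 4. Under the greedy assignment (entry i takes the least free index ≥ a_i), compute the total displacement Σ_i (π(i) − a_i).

2

Σπ = 10 ({1..4} each once); Σa = 3+3+1+1 = 8; disp = 10−8 = 2.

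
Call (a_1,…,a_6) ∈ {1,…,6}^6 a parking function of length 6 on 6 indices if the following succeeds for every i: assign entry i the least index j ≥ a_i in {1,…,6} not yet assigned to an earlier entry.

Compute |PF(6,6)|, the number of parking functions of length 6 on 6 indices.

|PF| = 1·7^5 = 1×16807 = 16807
Example (1,2,1,6,3,1) → sorted (1,1,1,2,3,6): b_i ≤ i ∀i, a PF.

16807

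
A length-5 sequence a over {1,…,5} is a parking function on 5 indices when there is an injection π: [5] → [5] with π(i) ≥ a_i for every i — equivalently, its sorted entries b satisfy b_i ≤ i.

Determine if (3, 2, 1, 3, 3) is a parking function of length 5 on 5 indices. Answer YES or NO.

YES

Order a: b = (1, 2, 3, 3, 3).
  b_1=1 ≤ 1
  b_2=2 ≤ 2
  b_3=3 ≤ 3
  b_4=3 ≤ 4
  b_5=3 ≤ 5
All bounds hold ⇒ YES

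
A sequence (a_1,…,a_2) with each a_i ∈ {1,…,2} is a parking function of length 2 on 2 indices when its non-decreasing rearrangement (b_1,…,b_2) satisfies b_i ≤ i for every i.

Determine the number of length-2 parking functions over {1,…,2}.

3

|PF| = (2+1−2)·(2+1)^{2−1} = 1·3 = 3 [KW]
E.g. (2,1) → sorted (1,2): b_i ≤ i ∀i, a PF.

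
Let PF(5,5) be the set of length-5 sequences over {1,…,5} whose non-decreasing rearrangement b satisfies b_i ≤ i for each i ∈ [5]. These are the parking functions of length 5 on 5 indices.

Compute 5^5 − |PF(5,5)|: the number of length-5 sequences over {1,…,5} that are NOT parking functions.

#PF = (6−5)·6^(5−1) = 1×1296 = 1296 (Konheim–Weiss)
Check (2,3,4,2,4) → sorted (2,2,3,4,4): b_1=2>1, not a PF.
5^5 − 1296 = 3125 − 1296 = 1829

1829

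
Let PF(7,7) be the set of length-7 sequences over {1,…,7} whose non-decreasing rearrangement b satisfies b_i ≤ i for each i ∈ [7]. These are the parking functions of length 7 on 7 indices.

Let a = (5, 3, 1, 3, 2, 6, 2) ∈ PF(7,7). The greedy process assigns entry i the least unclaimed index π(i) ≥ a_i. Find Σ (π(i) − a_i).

Σπ = 28 ({1..7} each once); Σa = 5+3+1+3+2+6+2 = 22; disp = 28−22 = 6.

6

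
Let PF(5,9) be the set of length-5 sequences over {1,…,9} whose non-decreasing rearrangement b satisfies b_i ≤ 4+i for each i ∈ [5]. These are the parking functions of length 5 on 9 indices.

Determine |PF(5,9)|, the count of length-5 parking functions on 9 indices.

|PF(5,9)| = (9+1−5)·(9+1)^{5−1} = 5 · 10000 = 50000 [KW]
E.g. (5,9,2,2,5) → sorted (2,2,5,5,9): b_i ≤ 4+i ∀i, a PF.

50000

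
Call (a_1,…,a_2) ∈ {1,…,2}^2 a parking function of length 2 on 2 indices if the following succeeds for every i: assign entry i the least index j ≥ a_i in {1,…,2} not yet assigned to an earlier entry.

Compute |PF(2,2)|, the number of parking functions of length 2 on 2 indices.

3

#PF = (3−2)·3^(2−1) = 1×3 = 3 (Konheim–Weiss)
Example (1,2) → sorted (1,2): b_i ≤ i ∀i, a PF.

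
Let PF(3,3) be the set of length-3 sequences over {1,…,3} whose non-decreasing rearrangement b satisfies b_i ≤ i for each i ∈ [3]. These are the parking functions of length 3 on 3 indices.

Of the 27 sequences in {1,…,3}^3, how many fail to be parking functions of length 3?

|PF| = (3+1−3)·(3+1)^{3−1} = 1·16 = 16 (Pollak)
One tuple (3,3,2) → sorted (2,3,3): b_1=2>1, not a PF.
Total 27; non-PF = 27−16 = 11

11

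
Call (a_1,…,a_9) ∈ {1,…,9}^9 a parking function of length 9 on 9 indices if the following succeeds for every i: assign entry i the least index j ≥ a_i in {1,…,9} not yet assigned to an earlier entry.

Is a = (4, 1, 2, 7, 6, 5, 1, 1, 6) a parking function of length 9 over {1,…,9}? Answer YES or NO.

Rearranged: b = (1, 1, 1, 2, 4, 5, 6, 6, 7).
  b_1=1 ≤ 1
  b_2=1 ≤ 2
  b_3=1 ≤ 3
  b_4=2 ≤ 4
  b_5=4 ≤ 5
  b_6=5 ≤ 6
  b_7=6 ≤ 7
  b_8=6 ≤ 8
  b_9=7 ≤ 9
All bounds hold ⇒ YES

YES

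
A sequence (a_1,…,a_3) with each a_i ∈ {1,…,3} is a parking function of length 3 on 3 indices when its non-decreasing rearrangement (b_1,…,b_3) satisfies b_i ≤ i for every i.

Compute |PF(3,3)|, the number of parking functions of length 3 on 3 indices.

16

|PF(3,3)| = (3−3+1)·(3+1)^(3−1) = 1×16 = 16 (Pollak)
E.g. (3,1,2) → sorted (1,2,3): b_i ≤ i ∀i, a PF.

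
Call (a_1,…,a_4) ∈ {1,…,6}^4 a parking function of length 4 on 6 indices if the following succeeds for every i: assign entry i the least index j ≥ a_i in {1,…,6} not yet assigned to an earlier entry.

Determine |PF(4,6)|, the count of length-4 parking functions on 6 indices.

1029

|PF(4,6)| = (7−4)·7^(4−1) = 3 · 343 = 1029 (Konheim–Weiss)
Example (1,6,5,1) → sorted (1,1,5,6): b_i ≤ 2+i ∀i, a PF.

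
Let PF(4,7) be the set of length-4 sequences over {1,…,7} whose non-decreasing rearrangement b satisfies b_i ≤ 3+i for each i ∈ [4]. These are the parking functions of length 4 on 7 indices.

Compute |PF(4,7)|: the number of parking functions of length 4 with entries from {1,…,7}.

2048

|PF| = 4·8^3 = 4·512 = 2048 (Konheim–Weiss)
Example (7,4,6,3) → sorted (3,4,6,7): b_i ≤ 3+i ∀i, a PF.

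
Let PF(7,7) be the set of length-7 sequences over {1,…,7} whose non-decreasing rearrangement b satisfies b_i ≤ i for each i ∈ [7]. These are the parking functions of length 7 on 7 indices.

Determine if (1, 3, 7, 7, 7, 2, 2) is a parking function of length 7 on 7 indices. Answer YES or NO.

NO

Sorted: b = (1, 2, 2, 3, 7, 7, 7).
  b_1=1 ≤ 1
  b_2=2 ≤ 2
  b_3=2 ≤ 3
  b_4=3 ≤ 4
  b_5=7 > 5
  fails at i=5 ⇒ NO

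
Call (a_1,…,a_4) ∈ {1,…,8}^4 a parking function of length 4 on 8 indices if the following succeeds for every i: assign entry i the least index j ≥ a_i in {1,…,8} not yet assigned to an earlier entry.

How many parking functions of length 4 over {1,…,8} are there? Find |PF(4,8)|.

3645

#PF = (8+1−4)·(8+1)^{4−1} = 5·729 = 3645 [KW]
One tuple (1,2,6,6) → sorted (1,2,6,6): b_i ≤ 4+i ∀i, a PF.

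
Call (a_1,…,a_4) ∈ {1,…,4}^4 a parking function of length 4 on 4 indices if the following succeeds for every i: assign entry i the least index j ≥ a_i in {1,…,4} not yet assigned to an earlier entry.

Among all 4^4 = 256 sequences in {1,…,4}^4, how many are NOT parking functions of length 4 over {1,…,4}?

|PF| = (5−4)·5^(4−1) = 1·125 = 125 (Pollak)
Example (3,4,2,4) → sorted (2,3,4,4): b_1=2>1, not a PF.
4^4 − 125 = 256 − 125 = 131

131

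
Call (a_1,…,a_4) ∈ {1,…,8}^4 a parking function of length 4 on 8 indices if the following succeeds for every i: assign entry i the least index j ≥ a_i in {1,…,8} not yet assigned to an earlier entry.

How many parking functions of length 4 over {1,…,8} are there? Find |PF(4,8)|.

|PF(4,8)| = 5·9^3 = 5×729 = 3645
One tuple (5,1,6,1) → sorted (1,1,5,6): b_i ≤ 4+i ∀i, a PF.

3645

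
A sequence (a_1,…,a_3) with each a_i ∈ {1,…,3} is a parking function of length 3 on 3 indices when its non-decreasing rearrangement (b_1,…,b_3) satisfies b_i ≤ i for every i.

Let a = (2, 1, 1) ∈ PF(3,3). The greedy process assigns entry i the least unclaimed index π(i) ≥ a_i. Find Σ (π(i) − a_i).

2

Σπ(i) = 1+…+3 = 6; Σa = 2+1+1 = 4; disp = 6−4 = 2.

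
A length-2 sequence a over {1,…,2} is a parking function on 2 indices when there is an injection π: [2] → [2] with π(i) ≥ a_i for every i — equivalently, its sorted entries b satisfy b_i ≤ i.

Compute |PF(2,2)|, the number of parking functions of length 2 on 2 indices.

3

Count = 1·3^1 = 1 · 3 = 3
E.g. (2,1) → sorted (1,2): b_i ≤ i ∀i, a PF.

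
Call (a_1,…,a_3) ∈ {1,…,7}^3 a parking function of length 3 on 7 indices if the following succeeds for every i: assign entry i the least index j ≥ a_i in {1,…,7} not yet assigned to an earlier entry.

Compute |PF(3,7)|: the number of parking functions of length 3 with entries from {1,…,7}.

320

|PF(3,7)| = (7+1−3)·(7+1)^{3−1} = 5×64 = 320 (Konheim–Weiss)
Example (5,7,1) → sorted (1,5,7): b_i ≤ 4+i ∀i, a PF.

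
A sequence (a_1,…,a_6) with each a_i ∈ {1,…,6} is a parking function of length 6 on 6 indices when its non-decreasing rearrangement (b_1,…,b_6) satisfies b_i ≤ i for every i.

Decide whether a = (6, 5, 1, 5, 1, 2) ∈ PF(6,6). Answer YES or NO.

Sorted: b = (1, 1, 2, 5, 5, 6).
  b_1=1 ≤ 1
  b_2=1 ≤ 2
  b_3=2 ≤ 3
  b_4=5 > 4
  fails at i=4 ⇒ NO

NO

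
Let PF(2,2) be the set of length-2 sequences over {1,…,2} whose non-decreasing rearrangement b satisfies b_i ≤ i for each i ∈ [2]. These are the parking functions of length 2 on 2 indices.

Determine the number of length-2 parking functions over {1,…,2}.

3

|PF| = (2−2+1)·(2+1)^(2−1) = 1 · 3 = 3
One tuple (1,2) → sorted (1,2): b_i ≤ i ∀i, a PF.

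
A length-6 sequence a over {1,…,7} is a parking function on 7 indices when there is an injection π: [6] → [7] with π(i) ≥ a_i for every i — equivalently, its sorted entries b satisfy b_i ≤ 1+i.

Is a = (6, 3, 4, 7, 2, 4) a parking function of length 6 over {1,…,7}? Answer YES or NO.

YES

Order a: b = (2, 3, 4, 4, 6, 7).
  b_1=2 ≤ 2
  b_2=3 ≤ 3
  b_3=4 ≤ 4
  b_4=4 ≤ 5
  b_5=6 ≤ 6
  b_6=7 ≤ 7
All bounds hold ⇒ YES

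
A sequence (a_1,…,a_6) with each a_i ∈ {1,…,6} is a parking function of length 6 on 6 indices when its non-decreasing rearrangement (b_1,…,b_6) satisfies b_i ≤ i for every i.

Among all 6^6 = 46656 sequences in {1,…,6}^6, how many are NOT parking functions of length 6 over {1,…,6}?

29849

Count = (6−6+1)·(6+1)^(6−1) = 1·16807 = 16807 (Konheim–Weiss)
Check (6,6,3,3,6,4) → sorted (3,3,4,6,6,6): b_1=3>1, not a PF.
Total 46656; non-PF = 46656−16807 = 29849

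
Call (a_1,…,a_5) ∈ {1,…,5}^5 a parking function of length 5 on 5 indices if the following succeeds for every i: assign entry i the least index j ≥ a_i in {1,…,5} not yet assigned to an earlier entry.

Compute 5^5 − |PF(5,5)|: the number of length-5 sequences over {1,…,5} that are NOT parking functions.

#PF = 1·6^4 = 1 · 1296 = 1296 (Pollak)
E.g. (3,4,4,4,2) → sorted (2,3,4,4,4): b_1=2>1, not a PF.
5^5 − 1296 = 3125 − 1296 = 1829

1829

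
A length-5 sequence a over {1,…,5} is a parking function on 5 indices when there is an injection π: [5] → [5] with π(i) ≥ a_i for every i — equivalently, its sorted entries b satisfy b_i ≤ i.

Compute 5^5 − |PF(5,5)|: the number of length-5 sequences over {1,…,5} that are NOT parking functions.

1829

|PF| = 1·6^4 = 1×1296 = 1296 [KW]
Check (5,5,1,4,5) → sorted (1,4,5,5,5): b_2=4>2, not a PF.
Total 3125; non-PF = 3125−1296 = 1829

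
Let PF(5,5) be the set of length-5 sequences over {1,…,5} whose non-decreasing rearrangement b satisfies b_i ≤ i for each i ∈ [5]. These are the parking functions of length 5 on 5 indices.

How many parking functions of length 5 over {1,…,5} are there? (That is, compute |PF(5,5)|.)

Count = (5+1−5)·(5+1)^{5−1} = 1·1296 = 1296 [KW]
One tuple (3,4,4,1,1) → sorted (1,1,3,4,4): b_i ≤ i ∀i, a PF.

1296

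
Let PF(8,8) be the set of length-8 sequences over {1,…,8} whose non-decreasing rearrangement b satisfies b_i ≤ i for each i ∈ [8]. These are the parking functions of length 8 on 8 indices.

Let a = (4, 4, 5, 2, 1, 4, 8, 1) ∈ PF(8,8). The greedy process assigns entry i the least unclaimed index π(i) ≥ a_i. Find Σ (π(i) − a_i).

Σπ = 8·9/2 = 36 (π permutes [8]); Σa = 4+4+5+2+1+4+8+1 = 29; disp = 36−29 = 7.

7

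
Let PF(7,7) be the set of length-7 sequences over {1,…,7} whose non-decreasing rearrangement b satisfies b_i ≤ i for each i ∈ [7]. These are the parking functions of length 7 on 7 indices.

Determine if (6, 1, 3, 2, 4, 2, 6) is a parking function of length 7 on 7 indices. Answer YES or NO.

Order a: b = (1, 2, 2, 3, 4, 6, 6).
  b_1=1 ≤ 1
  b_2=2 ≤ 2
  b_3=2 ≤ 3
  b_4=3 ≤ 4
  b_5=4 ≤ 5
  b_6=6 ≤ 6
  b_7=6 ≤ 7
All bounds hold ⇒ YES

YES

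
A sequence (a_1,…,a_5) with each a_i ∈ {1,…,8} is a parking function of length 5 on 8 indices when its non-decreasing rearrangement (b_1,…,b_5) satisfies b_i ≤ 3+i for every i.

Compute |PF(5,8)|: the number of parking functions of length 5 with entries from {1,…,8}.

26244

|PF| = (8+1−5)·(8+1)^{5−1} = 4×6561 = 26244 (Konheim–Weiss)
Example (1,4,1,6,6) → sorted (1,1,4,6,6): b_i ≤ 3+i ∀i, a PF.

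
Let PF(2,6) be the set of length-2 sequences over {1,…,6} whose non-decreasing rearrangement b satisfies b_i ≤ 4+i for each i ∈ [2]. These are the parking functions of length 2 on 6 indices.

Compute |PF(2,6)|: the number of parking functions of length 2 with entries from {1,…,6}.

Count = (6+1−2)·(6+1)^{2−1} = 5·7 = 35 (Konheim–Weiss)
Check (3,1) → sorted (1,3): b_i ≤ 4+i ∀i, a PF.

35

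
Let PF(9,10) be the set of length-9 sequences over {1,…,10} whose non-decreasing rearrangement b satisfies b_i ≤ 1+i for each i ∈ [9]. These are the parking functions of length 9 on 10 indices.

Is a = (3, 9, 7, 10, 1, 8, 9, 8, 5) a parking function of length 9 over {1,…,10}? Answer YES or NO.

NO

Rearranged: b = (1, 3, 5, 7, 8, 8, 9, 9, 10).
  b_1=1 ≤ 2
  b_2=3 ≤ 3
  b_3=5 > 4
  fails at i=3 ⇒ NO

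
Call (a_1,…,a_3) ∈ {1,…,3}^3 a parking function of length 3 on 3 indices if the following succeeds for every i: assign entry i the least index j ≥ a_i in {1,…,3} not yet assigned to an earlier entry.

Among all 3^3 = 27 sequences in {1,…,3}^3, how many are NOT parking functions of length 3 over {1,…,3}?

Count = (4−3)·4^(3−1) = 1×16 = 16
One tuple (3,1,3) → sorted (1,3,3): b_2=3>2, not a PF.
Total 27; non-PF = 27−16 = 11

11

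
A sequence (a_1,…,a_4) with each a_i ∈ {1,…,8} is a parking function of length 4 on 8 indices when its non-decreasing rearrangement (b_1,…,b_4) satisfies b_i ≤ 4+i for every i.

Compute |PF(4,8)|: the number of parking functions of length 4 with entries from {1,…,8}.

|PF(4,8)| = (8+1−4)·(8+1)^{4−1} = 5 · 729 = 3645 (Pollak)
Check (4,5,8,6) → sorted (4,5,6,8): b_i ≤ 4+i ∀i, a PF.

3645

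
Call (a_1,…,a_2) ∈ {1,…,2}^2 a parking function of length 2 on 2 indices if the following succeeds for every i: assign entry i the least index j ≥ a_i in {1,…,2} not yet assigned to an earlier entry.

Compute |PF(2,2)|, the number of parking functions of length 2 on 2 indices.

|PF| = (3−2)·3^(2−1) = 1×3 = 3
E.g. (2,1) → sorted (1,2): b_i ≤ i ∀i, a PF.

3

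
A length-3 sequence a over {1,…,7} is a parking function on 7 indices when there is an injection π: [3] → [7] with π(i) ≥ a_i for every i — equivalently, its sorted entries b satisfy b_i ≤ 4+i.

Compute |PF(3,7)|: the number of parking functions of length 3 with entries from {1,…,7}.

320

|PF| = (7−3+1)·(7+1)^(3−1) = 5×64 = 320 [KW]
Example (3,4,5) → sorted (3,4,5): b_i ≤ 4+i ∀i, a PF.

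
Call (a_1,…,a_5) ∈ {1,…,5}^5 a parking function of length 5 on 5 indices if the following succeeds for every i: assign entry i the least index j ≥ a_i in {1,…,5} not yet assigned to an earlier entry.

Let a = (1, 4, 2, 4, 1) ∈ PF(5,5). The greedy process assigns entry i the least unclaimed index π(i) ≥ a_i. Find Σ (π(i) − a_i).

3

Σπ = 5·6/2 = 15 (π permutes [5]); Σa = 1+4+2+4+1 = 12; disp = 15−12 = 3.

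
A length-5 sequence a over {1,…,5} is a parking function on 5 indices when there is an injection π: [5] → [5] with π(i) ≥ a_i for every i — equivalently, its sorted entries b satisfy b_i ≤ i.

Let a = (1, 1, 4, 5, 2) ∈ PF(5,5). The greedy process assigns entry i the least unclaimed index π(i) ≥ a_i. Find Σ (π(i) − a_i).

Σπ = 15 ({1..5} each once); Σa = 1+1+4+5+2 = 13; disp = 15−13 = 2.

2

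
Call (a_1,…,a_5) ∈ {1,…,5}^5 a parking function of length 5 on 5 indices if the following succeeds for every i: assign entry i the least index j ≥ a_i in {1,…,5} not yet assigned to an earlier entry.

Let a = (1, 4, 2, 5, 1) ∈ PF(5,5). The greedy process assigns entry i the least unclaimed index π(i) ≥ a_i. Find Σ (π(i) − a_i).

Σπ(i) = 1+…+5 = 15; Σa = 1+4+2+5+1 = 13; disp = 15−13 = 2.

2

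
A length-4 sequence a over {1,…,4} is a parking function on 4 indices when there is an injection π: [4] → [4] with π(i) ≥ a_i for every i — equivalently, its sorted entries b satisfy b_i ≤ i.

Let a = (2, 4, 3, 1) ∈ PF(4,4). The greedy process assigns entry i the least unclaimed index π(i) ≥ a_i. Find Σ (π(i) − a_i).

0

Σπ(i) = 1+…+4 = 10; Σa = 2+4+3+1 = 10; disp = 10−10 = 0.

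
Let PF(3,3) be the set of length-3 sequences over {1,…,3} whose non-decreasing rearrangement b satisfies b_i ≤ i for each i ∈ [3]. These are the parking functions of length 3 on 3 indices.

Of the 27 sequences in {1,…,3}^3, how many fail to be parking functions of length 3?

|PF| = 1·4^2 = 1·16 = 16 [KW]
E.g. (3,3,2) → sorted (2,3,3): b_1=2>1, not a PF.
So 27 − 16 = 11 fail.

11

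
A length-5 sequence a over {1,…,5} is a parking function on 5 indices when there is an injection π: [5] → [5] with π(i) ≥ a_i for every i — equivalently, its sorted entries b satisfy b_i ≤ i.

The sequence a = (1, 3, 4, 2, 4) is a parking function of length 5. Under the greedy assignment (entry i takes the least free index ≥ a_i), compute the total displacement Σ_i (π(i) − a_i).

1

Σπ = 15 ({1..5} each once); Σa = 1+3+4+2+4 = 14; disp = 15−14 = 1.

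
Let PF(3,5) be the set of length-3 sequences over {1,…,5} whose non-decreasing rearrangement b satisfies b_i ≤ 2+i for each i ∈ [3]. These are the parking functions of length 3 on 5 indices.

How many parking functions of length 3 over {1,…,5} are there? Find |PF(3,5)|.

#PF = (6−3)·6^(3−1) = 3 · 36 = 108 [KW]
E.g. (1,4,5) → sorted (1,4,5): b_i ≤ 2+i ∀i, a PF.

108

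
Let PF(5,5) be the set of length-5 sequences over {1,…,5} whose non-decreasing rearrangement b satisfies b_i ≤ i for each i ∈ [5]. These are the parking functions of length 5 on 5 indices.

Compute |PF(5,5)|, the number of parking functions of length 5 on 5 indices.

|PF(5,5)| = (5−5+1)·(5+1)^(5−1) = 1·1296 = 1296
Check (1,5,2,3,1) → sorted (1,1,2,3,5): b_i ≤ i ∀i, a PF.

1296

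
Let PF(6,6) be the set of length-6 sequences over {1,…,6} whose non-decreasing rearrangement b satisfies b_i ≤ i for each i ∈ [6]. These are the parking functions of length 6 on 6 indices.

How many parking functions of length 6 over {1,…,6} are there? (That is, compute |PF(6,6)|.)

#PF = (6−6+1)·(6+1)^(6−1) = 1×16807 = 16807 (Pollak)
E.g. (3,2,5,2,1,1) → sorted (1,1,2,2,3,5): b_i ≤ i ∀i, a PF.

16807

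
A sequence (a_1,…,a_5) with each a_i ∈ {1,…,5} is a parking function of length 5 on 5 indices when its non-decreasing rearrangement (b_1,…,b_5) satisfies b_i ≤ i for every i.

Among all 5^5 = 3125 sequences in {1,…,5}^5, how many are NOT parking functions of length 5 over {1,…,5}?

Count = (5+1−5)·(5+1)^{5−1} = 1×1296 = 1296 (Pollak)
One tuple (5,5,2,2,2) → sorted (2,2,2,5,5): b_1=2>1, not a PF.
Total 3125; non-PF = 3125−1296 = 1829

1829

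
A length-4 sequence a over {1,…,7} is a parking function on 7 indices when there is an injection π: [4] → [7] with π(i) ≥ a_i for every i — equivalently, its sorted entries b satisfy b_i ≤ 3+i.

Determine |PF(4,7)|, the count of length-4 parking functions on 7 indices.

|PF(4,7)| = 4·8^3 = 4×512 = 2048 (Pollak)
E.g. (5,2,6,5) → sorted (2,5,5,6): b_i ≤ 3+i ∀i, a PF.

2048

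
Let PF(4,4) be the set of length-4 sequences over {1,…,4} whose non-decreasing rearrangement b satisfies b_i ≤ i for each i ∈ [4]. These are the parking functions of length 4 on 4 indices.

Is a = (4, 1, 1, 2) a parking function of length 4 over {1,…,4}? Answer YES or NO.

Sorted: b = (1, 1, 2, 4).
  b_1=1 ≤ 1
  b_2=1 ≤ 2
  b_3=2 ≤ 3
  b_4=4 ≤ 4
All bounds hold ⇒ YES

YES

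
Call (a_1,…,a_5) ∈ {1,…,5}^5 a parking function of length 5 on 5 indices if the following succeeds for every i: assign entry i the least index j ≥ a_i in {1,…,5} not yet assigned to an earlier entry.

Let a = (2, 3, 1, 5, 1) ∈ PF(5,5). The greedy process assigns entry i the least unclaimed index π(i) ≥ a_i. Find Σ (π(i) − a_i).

3

Σπ = 5·6/2 = 15 (π permutes [5]); Σa = 2+3+1+5+1 = 12; disp = 15−12 = 3.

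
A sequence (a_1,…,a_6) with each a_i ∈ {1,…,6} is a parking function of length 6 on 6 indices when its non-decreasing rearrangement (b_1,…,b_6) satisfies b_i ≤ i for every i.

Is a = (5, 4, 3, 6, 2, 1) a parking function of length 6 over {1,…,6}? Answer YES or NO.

Sorted: b = (1, 2, 3, 4, 5, 6).
  b_1=1 ≤ 1
  b_2=2 ≤ 2
  b_3=3 ≤ 3
  b_4=4 ≤ 4
  b_5=5 ≤ 5
  b_6=6 ≤ 6
All bounds hold ⇒ YES

YES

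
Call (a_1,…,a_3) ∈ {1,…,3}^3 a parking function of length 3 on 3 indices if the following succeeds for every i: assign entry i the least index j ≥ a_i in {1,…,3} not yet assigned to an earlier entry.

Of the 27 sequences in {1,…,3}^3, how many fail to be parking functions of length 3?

#PF = (3−3+1)·(3+1)^(3−1) = 1·16 = 16 [KW]
E.g. (2,2,3) → sorted (2,2,3): b_1=2>1, not a PF.
Total 27; non-PF = 27−16 = 11

11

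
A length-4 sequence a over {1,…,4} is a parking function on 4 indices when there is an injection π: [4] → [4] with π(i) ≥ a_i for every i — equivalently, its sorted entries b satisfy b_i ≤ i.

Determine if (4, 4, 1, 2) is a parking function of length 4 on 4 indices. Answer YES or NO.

Sorted: b = (1, 2, 4, 4).
  b_1=1 ≤ 1
  b_2=2 ≤ 2
  b_3=4 > 3
  fails at i=3 ⇒ NO

NO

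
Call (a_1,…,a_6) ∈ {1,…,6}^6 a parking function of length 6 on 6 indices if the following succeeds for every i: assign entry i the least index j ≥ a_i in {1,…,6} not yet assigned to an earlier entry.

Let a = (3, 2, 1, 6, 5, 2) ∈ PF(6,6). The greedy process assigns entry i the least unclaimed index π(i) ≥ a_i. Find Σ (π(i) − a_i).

Σπ = 21 ({1..6} each once); Σa = 3+2+1+6+5+2 = 19; disp = 21−19 = 2.

2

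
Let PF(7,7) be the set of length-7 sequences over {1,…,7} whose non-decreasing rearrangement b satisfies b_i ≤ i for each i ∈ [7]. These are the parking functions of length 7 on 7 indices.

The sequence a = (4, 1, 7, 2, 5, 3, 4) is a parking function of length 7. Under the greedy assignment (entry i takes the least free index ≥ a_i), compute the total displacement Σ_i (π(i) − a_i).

Σπ(i) = 1+…+7 = 28; Σa = 4+1+7+2+5+3+4 = 26; disp = 28−26 = 2.

2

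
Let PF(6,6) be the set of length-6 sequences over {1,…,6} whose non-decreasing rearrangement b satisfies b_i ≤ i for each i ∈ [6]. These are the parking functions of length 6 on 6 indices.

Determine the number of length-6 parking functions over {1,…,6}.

16807

Count = 1·7^5 = 1·16807 = 16807
Check (1,2,1,5,1,4) → sorted (1,1,1,2,4,5): b_i ≤ i ∀i, a PF.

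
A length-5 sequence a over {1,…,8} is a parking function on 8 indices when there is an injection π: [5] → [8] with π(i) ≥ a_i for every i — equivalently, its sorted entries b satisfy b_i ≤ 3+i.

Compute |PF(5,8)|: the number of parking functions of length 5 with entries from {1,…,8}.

26244

Count = (8+1−5)·(8+1)^{5−1} = 4×6561 = 26244
Check (6,1,4,2,8) → sorted (1,2,4,6,8): b_i ≤ 3+i ∀i, a PF.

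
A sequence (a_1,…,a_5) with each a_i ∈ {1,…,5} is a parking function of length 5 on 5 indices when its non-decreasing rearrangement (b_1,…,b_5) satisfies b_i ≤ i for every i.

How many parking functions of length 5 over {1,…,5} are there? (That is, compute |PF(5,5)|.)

1296

#PF = (5−5+1)·(5+1)^(5−1) = 1·1296 = 1296 (Pollak)
Example (3,3,1,4,2) → sorted (1,2,3,3,4): b_i ≤ i ∀i, a PF.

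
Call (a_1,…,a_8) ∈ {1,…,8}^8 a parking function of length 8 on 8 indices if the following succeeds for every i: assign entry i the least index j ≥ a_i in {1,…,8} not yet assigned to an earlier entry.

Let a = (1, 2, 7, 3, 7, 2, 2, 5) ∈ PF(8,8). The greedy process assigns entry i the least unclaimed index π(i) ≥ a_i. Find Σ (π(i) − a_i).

7

Σπ = 36 ({1..8} each once); Σa = 1+2+7+3+7+2+2+5 = 29; disp = 36−29 = 7.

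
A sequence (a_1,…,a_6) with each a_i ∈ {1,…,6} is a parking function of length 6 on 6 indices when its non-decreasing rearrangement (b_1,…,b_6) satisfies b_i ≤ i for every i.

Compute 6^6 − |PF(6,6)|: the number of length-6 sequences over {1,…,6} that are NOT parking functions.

29849

|PF| = (7−6)·7^(6−1) = 1 · 16807 = 16807 [KW]
E.g. (1,5,4,6,5,5) → sorted (1,4,5,5,5,6): b_2=4>2, not a PF.
So 46656 − 16807 = 29849 fail.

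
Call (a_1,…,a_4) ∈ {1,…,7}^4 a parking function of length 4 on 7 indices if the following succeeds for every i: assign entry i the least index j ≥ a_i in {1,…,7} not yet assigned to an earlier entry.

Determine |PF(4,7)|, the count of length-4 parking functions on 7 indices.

2048

#PF = (7−4+1)·(7+1)^(4−1) = 4×512 = 2048 (Pollak)
Check (5,6,2,1) → sorted (1,2,5,6): b_i ≤ 3+i ∀i, a PF.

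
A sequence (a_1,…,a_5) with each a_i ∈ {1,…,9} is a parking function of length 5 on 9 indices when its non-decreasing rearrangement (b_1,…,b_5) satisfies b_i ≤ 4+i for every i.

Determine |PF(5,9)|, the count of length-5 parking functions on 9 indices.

#PF = (9+1−5)·(9+1)^{5−1} = 5×10000 = 50000 (Pollak)
Example (7,3,5,7,8) → sorted (3,5,7,7,8): b_i ≤ 4+i ∀i, a PF.

50000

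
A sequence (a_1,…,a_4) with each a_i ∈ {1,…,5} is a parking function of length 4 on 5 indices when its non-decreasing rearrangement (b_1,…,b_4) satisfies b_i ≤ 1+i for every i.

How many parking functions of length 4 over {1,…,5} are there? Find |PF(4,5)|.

Count = (6−4)·6^(4−1) = 2 · 216 = 432 [KW]
One tuple (2,4,3,4) → sorted (2,3,4,4): b_i ≤ 1+i ∀i, a PF.

432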